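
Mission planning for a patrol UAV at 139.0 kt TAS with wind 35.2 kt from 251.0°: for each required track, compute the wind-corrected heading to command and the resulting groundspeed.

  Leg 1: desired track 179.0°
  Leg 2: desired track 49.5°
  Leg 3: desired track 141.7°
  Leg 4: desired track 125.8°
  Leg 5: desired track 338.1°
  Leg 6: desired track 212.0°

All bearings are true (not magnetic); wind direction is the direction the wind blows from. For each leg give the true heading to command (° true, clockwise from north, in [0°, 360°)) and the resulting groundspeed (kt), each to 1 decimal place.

Leg 1: heading=192.9°, groundspeed=124.0 kt
Leg 2: heading=44.2°, groundspeed=171.2 kt
Leg 3: heading=155.5°, groundspeed=146.6 kt
Leg 4: heading=137.7°, groundspeed=156.3 kt
Leg 5: heading=323.5°, groundspeed=132.7 kt
Leg 6: heading=221.2°, groundspeed=109.9 kt

Leg 1: desired track 179.0°; wind correction +13.9° → command heading 192.9°, groundspeed 124.0 kt
Leg 2: desired track 49.5°; wind correction -5.3° → command heading 44.2°, groundspeed 171.2 kt
Leg 3: desired track 141.7°; wind correction +13.8° → command heading 155.5°, groundspeed 146.6 kt
Leg 4: desired track 125.8°; wind correction +11.9° → command heading 137.7°, groundspeed 156.3 kt
Leg 5: desired track 338.1°; wind correction -14.6° → command heading 323.5°, groundspeed 132.7 kt
Leg 6: desired track 212.0°; wind correction +9.2° → command heading 221.2°, groundspeed 109.9 kt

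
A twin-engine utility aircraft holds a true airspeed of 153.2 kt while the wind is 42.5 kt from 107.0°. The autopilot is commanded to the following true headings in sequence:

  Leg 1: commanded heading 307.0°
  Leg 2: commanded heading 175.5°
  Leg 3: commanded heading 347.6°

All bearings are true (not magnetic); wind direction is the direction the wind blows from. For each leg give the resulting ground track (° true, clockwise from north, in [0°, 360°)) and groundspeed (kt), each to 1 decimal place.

Leg 1: track=302.7°, groundspeed=193.7 kt
Leg 2: track=191.5°, groundspeed=143.2 kt
Leg 3: track=335.6°, groundspeed=178.0 kt

Leg 1: heading 307.0°; drift -4.3° → track 302.7°, groundspeed 193.7 kt
Leg 2: heading 175.5°; drift +16.0° → track 191.5°, groundspeed 143.2 kt
Leg 3: heading 347.6°; drift -12.0° → track 335.6°, groundspeed 178.0 kt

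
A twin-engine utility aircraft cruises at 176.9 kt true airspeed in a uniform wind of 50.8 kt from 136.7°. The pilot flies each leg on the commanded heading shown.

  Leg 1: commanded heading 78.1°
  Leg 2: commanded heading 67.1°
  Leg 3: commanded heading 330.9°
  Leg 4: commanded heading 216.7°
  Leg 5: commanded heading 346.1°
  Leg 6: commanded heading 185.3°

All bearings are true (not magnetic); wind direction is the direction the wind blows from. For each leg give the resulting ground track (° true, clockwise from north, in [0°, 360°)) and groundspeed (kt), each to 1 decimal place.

Leg 1: track=62.0°, groundspeed=156.6 kt
Leg 2: track=50.4°, groundspeed=166.2 kt
Leg 3: track=327.7°, groundspeed=226.5 kt
Leg 4: track=233.3°, groundspeed=175.4 kt
Leg 5: track=339.7°, groundspeed=222.6 kt
Leg 6: track=200.2°, groundspeed=148.3 kt

Leg 1: heading 78.1°; drift -16.1° → track 62.0°, groundspeed 156.6 kt
Leg 2: heading 67.1°; drift -16.7° → track 50.4°, groundspeed 166.2 kt
Leg 3: heading 330.9°; drift -3.2° → track 327.7°, groundspeed 226.5 kt
Leg 4: heading 216.7°; drift +16.6° → track 233.3°, groundspeed 175.4 kt
Leg 5: heading 346.1°; drift -6.4° → track 339.7°, groundspeed 222.6 kt
Leg 6: heading 185.3°; drift +14.9° → track 200.2°, groundspeed 148.3 kt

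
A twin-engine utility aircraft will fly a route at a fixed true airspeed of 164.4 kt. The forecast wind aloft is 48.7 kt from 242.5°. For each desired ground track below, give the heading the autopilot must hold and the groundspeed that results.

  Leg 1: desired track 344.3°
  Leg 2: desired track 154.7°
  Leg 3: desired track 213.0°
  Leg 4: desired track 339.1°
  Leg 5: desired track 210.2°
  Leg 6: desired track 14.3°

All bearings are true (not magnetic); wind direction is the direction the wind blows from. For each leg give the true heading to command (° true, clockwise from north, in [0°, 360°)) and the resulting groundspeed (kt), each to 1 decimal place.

Leg 1: heading=327.4°, groundspeed=167.3 kt
Leg 2: heading=171.9°, groundspeed=155.2 kt
Leg 3: heading=221.4°, groundspeed=120.3 kt
Leg 4: heading=322.0°, groundspeed=162.7 kt
Leg 5: heading=219.3°, groundspeed=121.2 kt
Leg 6: heading=1.5°, groundspeed=192.8 kt

Leg 1: desired track 344.3°; wind correction -16.9° → command heading 327.4°, groundspeed 167.3 kt
Leg 2: desired track 154.7°; wind correction +17.2° → command heading 171.9°, groundspeed 155.2 kt
Leg 3: desired track 213.0°; wind correction +8.4° → command heading 221.4°, groundspeed 120.3 kt
Leg 4: desired track 339.1°; wind correction -17.1° → command heading 322.0°, groundspeed 162.7 kt
Leg 5: desired track 210.2°; wind correction +9.1° → command heading 219.3°, groundspeed 121.2 kt
Leg 6: desired track 14.3°; wind correction -12.8° → command heading 1.5°, groundspeed 192.8 kt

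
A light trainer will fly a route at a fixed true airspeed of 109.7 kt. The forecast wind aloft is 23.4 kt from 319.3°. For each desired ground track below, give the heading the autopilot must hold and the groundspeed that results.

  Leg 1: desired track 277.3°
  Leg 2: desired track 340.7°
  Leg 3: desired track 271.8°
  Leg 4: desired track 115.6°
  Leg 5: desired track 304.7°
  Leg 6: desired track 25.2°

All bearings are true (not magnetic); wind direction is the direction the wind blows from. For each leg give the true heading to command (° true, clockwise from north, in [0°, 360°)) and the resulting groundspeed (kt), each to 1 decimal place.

Leg 1: heading=285.5°, groundspeed=91.2 kt
Leg 2: heading=336.2°, groundspeed=87.6 kt
Leg 3: heading=280.8°, groundspeed=92.5 kt
Leg 4: heading=110.7°, groundspeed=130.7 kt
Leg 5: heading=307.8°, groundspeed=86.9 kt
Leg 6: heading=14.0°, groundspeed=98.0 kt

Leg 1: desired track 277.3°; wind correction +8.2° → command heading 285.5°, groundspeed 91.2 kt
Leg 2: desired track 340.7°; wind correction -4.5° → command heading 336.2°, groundspeed 87.6 kt
Leg 3: desired track 271.8°; wind correction +9.0° → command heading 280.8°, groundspeed 92.5 kt
Leg 4: desired track 115.6°; wind correction -4.9° → command heading 110.7°, groundspeed 130.7 kt
Leg 5: desired track 304.7°; wind correction +3.1° → command heading 307.8°, groundspeed 86.9 kt
Leg 6: desired track 25.2°; wind correction -11.2° → command heading 14.0°, groundspeed 98.0 kt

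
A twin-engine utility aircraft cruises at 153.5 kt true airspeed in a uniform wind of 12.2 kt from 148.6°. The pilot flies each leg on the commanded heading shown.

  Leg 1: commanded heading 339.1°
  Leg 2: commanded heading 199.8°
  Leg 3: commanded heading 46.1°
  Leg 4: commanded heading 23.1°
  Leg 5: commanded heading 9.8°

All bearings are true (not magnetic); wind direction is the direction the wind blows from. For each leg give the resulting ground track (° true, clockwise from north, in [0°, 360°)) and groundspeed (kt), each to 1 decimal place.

Leg 1: track=338.3°, groundspeed=165.5 kt
Leg 2: track=203.5°, groundspeed=146.2 kt
Leg 3: track=41.7°, groundspeed=156.6 kt
Leg 4: track=19.6°, groundspeed=160.9 kt
Leg 5: track=7.0°, groundspeed=162.9 kt

Leg 1: heading 339.1°; drift -0.8° → track 338.3°, groundspeed 165.5 kt
Leg 2: heading 199.8°; drift +3.7° → track 203.5°, groundspeed 146.2 kt
Leg 3: heading 46.1°; drift -4.4° → track 41.7°, groundspeed 156.6 kt
Leg 4: heading 23.1°; drift -3.5° → track 19.6°, groundspeed 160.9 kt
Leg 5: heading 9.8°; drift -2.8° → track 7.0°, groundspeed 162.9 kt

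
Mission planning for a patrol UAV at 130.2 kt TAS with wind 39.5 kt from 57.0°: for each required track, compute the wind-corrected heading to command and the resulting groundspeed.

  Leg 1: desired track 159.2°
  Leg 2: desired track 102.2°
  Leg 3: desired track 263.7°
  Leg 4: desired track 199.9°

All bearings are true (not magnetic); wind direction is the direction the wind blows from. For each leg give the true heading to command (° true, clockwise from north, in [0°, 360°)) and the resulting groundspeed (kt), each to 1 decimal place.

Leg 1: heading=142.0°, groundspeed=132.7 kt
Leg 2: heading=89.8°, groundspeed=99.3 kt
Leg 3: heading=271.5°, groundspeed=164.3 kt
Leg 4: heading=189.4°, groundspeed=159.5 kt

Leg 1: desired track 159.2°; wind correction -17.2° → command heading 142.0°, groundspeed 132.7 kt
Leg 2: desired track 102.2°; wind correction -12.4° → command heading 89.8°, groundspeed 99.3 kt
Leg 3: desired track 263.7°; wind correction +7.8° → command heading 271.5°, groundspeed 164.3 kt
Leg 4: desired track 199.9°; wind correction -10.5° → command heading 189.4°, groundspeed 159.5 kt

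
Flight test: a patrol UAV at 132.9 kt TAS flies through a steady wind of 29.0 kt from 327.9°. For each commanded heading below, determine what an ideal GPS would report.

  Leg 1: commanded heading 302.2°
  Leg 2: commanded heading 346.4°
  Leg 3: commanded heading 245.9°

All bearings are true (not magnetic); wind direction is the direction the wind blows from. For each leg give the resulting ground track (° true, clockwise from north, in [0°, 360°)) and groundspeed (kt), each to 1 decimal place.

Leg 1: heading 302.2°; drift -6.7° → track 295.5°, groundspeed 107.5 kt
Leg 2: heading 346.4°; drift +5.0° → track 351.4°, groundspeed 105.8 kt
Leg 3: heading 245.9°; drift -12.6° → track 233.3°, groundspeed 132.0 kt

Leg 1: track=295.5°, groundspeed=107.5 kt
Leg 2: track=351.4°, groundspeed=105.8 kt
Leg 3: track=233.3°, groundspeed=132.0 kt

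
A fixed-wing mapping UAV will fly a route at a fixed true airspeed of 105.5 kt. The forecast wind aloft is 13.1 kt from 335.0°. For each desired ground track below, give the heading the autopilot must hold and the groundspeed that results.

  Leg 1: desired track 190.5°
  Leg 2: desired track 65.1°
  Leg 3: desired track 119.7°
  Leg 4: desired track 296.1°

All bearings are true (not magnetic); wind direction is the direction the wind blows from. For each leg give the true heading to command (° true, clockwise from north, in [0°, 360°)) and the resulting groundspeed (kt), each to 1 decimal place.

Leg 1: heading=194.6°, groundspeed=115.9 kt
Leg 2: heading=58.0°, groundspeed=104.7 kt
Leg 3: heading=115.6°, groundspeed=115.9 kt
Leg 4: heading=300.6°, groundspeed=95.0 kt

Leg 1: desired track 190.5°; wind correction +4.1° → command heading 194.6°, groundspeed 115.9 kt
Leg 2: desired track 65.1°; wind correction -7.1° → command heading 58.0°, groundspeed 104.7 kt
Leg 3: desired track 119.7°; wind correction -4.1° → command heading 115.6°, groundspeed 115.9 kt
Leg 4: desired track 296.1°; wind correction +4.5° → command heading 300.6°, groundspeed 95.0 kt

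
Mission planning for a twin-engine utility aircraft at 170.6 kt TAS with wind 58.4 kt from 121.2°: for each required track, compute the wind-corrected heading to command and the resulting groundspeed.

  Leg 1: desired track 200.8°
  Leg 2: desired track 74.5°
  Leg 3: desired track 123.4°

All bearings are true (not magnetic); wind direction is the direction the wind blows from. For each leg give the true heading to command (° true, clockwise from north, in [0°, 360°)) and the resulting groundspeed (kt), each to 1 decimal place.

Leg 1: heading=181.1°, groundspeed=150.1 kt
Leg 2: heading=88.9°, groundspeed=125.2 kt
Leg 3: heading=122.6°, groundspeed=112.2 kt

Leg 1: desired track 200.8°; wind correction -19.7° → command heading 181.1°, groundspeed 150.1 kt
Leg 2: desired track 74.5°; wind correction +14.4° → command heading 88.9°, groundspeed 125.2 kt
Leg 3: desired track 123.4°; wind correction -0.8° → command heading 122.6°, groundspeed 112.2 kt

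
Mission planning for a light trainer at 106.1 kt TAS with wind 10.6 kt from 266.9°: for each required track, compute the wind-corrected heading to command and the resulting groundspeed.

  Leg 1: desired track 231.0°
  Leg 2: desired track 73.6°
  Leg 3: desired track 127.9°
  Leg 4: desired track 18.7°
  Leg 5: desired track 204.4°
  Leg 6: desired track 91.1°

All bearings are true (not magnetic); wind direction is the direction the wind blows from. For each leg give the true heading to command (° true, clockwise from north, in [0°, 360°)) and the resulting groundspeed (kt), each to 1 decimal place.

Leg 1: heading=234.4°, groundspeed=97.3 kt
Leg 2: heading=72.3°, groundspeed=116.4 kt
Leg 3: heading=131.7°, groundspeed=113.9 kt
Leg 4: heading=13.4°, groundspeed=109.6 kt
Leg 5: heading=209.5°, groundspeed=100.8 kt
Leg 6: heading=91.5°, groundspeed=116.7 kt

Leg 1: desired track 231.0°; wind correction +3.4° → command heading 234.4°, groundspeed 97.3 kt
Leg 2: desired track 73.6°; wind correction -1.3° → command heading 72.3°, groundspeed 116.4 kt
Leg 3: desired track 127.9°; wind correction +3.8° → command heading 131.7°, groundspeed 113.9 kt
Leg 4: desired track 18.7°; wind correction -5.3° → command heading 13.4°, groundspeed 109.6 kt
Leg 5: desired track 204.4°; wind correction +5.1° → command heading 209.5°, groundspeed 100.8 kt
Leg 6: desired track 91.1°; wind correction +0.4° → command heading 91.5°, groundspeed 116.7 kt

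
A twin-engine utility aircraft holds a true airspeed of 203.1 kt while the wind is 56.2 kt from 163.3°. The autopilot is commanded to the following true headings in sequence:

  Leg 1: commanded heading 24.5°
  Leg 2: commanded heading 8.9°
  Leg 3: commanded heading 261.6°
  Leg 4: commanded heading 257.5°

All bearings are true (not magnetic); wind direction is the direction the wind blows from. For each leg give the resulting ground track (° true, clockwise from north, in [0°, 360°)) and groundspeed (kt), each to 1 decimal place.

Leg 1: track=15.9°, groundspeed=248.2 kt
Leg 2: track=3.4°, groundspeed=254.9 kt
Leg 3: track=276.4°, groundspeed=218.4 kt
Leg 4: track=272.6°, groundspeed=214.7 kt

Leg 1: heading 24.5°; drift -8.6° → track 15.9°, groundspeed 248.2 kt
Leg 2: heading 8.9°; drift -5.5° → track 3.4°, groundspeed 254.9 kt
Leg 3: heading 261.6°; drift +14.8° → track 276.4°, groundspeed 218.4 kt
Leg 4: heading 257.5°; drift +15.1° → track 272.6°, groundspeed 214.7 kt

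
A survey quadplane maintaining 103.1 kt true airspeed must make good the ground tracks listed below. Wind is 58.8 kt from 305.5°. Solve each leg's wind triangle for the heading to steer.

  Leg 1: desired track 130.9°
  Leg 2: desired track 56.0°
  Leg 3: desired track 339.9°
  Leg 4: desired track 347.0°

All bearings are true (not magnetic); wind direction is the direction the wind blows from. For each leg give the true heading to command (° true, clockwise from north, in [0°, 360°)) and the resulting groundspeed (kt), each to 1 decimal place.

Leg 1: heading=134.0°, groundspeed=161.5 kt
Leg 2: heading=23.7°, groundspeed=107.7 kt
Leg 3: heading=321.1°, groundspeed=49.1 kt
Leg 4: heading=324.8°, groundspeed=51.4 kt

Leg 1: desired track 130.9°; wind correction +3.1° → command heading 134.0°, groundspeed 161.5 kt
Leg 2: desired track 56.0°; wind correction -32.3° → command heading 23.7°, groundspeed 107.7 kt
Leg 3: desired track 339.9°; wind correction -18.8° → command heading 321.1°, groundspeed 49.1 kt
Leg 4: desired track 347.0°; wind correction -22.2° → command heading 324.8°, groundspeed 51.4 kt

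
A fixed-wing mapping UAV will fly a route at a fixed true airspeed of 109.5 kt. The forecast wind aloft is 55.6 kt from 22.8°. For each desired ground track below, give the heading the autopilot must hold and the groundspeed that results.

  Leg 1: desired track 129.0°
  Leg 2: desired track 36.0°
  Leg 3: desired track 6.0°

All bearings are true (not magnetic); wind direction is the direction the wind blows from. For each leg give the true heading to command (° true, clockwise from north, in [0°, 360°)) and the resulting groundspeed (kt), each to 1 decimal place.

Leg 1: desired track 129.0°; wind correction -29.2° → command heading 99.8°, groundspeed 111.1 kt
Leg 2: desired track 36.0°; wind correction -6.7° → command heading 29.3°, groundspeed 54.6 kt
Leg 3: desired track 6.0°; wind correction +8.4° → command heading 14.4°, groundspeed 55.1 kt

Leg 1: heading=99.8°, groundspeed=111.1 kt
Leg 2: heading=29.3°, groundspeed=54.6 kt
Leg 3: heading=14.4°, groundspeed=55.1 kt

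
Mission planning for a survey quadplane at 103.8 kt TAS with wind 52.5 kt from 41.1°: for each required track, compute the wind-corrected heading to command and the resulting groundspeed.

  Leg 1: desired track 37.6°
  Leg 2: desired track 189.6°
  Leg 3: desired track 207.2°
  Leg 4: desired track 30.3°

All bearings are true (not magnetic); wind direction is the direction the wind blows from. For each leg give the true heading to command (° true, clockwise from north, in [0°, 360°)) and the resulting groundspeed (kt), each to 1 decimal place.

Leg 1: heading=39.4°, groundspeed=51.3 kt
Leg 2: heading=174.3°, groundspeed=144.9 kt
Leg 3: heading=200.2°, groundspeed=154.0 kt
Leg 4: heading=35.7°, groundspeed=51.8 kt

Leg 1: desired track 37.6°; wind correction +1.8° → command heading 39.4°, groundspeed 51.3 kt
Leg 2: desired track 189.6°; wind correction -15.3° → command heading 174.3°, groundspeed 144.9 kt
Leg 3: desired track 207.2°; wind correction -7.0° → command heading 200.2°, groundspeed 154.0 kt
Leg 4: desired track 30.3°; wind correction +5.4° → command heading 35.7°, groundspeed 51.8 kt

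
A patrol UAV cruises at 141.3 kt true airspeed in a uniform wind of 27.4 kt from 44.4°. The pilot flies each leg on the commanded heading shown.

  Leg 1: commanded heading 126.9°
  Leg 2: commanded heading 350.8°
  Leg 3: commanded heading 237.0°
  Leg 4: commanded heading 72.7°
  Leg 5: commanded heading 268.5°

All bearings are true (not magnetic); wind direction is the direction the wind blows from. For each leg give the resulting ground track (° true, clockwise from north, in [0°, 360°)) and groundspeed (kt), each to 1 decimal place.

Leg 1: track=138.1°, groundspeed=140.4 kt
Leg 2: track=340.8°, groundspeed=127.0 kt
Leg 3: track=235.0°, groundspeed=168.1 kt
Leg 4: track=79.0°, groundspeed=117.9 kt
Leg 5: track=261.7°, groundspeed=162.1 kt

Leg 1: heading 126.9°; drift +11.2° → track 138.1°, groundspeed 140.4 kt
Leg 2: heading 350.8°; drift -10.0° → track 340.8°, groundspeed 127.0 kt
Leg 3: heading 237.0°; drift -2.0° → track 235.0°, groundspeed 168.1 kt
Leg 4: heading 72.7°; drift +6.3° → track 79.0°, groundspeed 117.9 kt
Leg 5: heading 268.5°; drift -6.8° → track 261.7°, groundspeed 162.1 kt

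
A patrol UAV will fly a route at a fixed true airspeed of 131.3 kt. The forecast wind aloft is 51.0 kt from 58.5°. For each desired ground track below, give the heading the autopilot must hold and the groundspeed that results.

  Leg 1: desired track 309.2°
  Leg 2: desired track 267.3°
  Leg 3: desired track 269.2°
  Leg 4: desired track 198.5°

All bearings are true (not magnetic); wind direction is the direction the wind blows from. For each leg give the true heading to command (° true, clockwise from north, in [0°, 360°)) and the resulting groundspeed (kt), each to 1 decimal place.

Leg 1: heading=330.7°, groundspeed=139.0 kt
Leg 2: heading=278.1°, groundspeed=173.7 kt
Leg 3: heading=280.6°, groundspeed=172.5 kt
Leg 4: heading=184.0°, groundspeed=166.2 kt

Leg 1: desired track 309.2°; wind correction +21.5° → command heading 330.7°, groundspeed 139.0 kt
Leg 2: desired track 267.3°; wind correction +10.8° → command heading 278.1°, groundspeed 173.7 kt
Leg 3: desired track 269.2°; wind correction +11.4° → command heading 280.6°, groundspeed 172.5 kt
Leg 4: desired track 198.5°; wind correction -14.5° → command heading 184.0°, groundspeed 166.2 kt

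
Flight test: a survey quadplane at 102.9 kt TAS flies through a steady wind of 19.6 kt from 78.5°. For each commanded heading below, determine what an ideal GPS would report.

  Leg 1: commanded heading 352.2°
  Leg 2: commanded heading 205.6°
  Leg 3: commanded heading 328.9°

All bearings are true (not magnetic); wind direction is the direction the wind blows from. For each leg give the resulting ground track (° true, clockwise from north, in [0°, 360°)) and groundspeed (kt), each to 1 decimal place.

Leg 1: track=341.3°, groundspeed=103.5 kt
Leg 2: track=213.4°, groundspeed=115.8 kt
Leg 3: track=319.3°, groundspeed=111.0 kt

Leg 1: heading 352.2°; drift -10.9° → track 341.3°, groundspeed 103.5 kt
Leg 2: heading 205.6°; drift +7.8° → track 213.4°, groundspeed 115.8 kt
Leg 3: heading 328.9°; drift -9.6° → track 319.3°, groundspeed 111.0 kt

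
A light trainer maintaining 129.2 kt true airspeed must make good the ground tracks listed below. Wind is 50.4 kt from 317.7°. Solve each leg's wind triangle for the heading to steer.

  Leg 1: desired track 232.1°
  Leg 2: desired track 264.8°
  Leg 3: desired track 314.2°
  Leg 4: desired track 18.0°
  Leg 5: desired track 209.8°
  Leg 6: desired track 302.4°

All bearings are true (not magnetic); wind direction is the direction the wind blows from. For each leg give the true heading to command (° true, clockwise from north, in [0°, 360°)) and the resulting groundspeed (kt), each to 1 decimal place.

Leg 1: heading=255.0°, groundspeed=115.2 kt
Leg 2: heading=282.9°, groundspeed=92.4 kt
Leg 3: heading=315.6°, groundspeed=78.9 kt
Leg 4: heading=358.2°, groundspeed=96.6 kt
Leg 5: heading=231.6°, groundspeed=135.5 kt
Leg 6: heading=308.3°, groundspeed=79.9 kt

Leg 1: desired track 232.1°; wind correction +22.9° → command heading 255.0°, groundspeed 115.2 kt
Leg 2: desired track 264.8°; wind correction +18.1° → command heading 282.9°, groundspeed 92.4 kt
Leg 3: desired track 314.2°; wind correction +1.4° → command heading 315.6°, groundspeed 78.9 kt
Leg 4: desired track 18.0°; wind correction -19.8° → command heading 358.2°, groundspeed 96.6 kt
Leg 5: desired track 209.8°; wind correction +21.8° → command heading 231.6°, groundspeed 135.5 kt
Leg 6: desired track 302.4°; wind correction +5.9° → command heading 308.3°, groundspeed 79.9 kt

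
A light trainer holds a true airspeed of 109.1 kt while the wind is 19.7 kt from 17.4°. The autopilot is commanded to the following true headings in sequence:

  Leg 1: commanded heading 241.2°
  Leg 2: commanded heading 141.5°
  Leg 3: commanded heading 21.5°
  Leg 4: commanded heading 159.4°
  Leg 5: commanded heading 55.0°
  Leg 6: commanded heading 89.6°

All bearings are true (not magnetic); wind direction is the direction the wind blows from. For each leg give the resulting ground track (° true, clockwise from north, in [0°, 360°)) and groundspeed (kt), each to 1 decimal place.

Leg 1: track=234.9°, groundspeed=124.1 kt
Leg 2: track=149.2°, groundspeed=121.2 kt
Leg 3: track=22.4°, groundspeed=89.5 kt
Leg 4: track=165.0°, groundspeed=125.2 kt
Leg 5: track=62.3°, groundspeed=94.3 kt
Leg 6: track=99.9°, groundspeed=104.8 kt

Leg 1: heading 241.2°; drift -6.3° → track 234.9°, groundspeed 124.1 kt
Leg 2: heading 141.5°; drift +7.7° → track 149.2°, groundspeed 121.2 kt
Leg 3: heading 21.5°; drift +0.9° → track 22.4°, groundspeed 89.5 kt
Leg 4: heading 159.4°; drift +5.6° → track 165.0°, groundspeed 125.2 kt
Leg 5: heading 55.0°; drift +7.3° → track 62.3°, groundspeed 94.3 kt
Leg 6: heading 89.6°; drift +10.3° → track 99.9°, groundspeed 104.8 kt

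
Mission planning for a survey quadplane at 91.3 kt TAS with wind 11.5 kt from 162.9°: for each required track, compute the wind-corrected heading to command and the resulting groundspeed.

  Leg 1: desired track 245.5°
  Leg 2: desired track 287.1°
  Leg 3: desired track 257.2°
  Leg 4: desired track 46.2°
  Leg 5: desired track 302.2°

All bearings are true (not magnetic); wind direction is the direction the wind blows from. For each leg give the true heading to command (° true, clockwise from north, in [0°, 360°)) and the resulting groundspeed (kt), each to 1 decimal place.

Leg 1: desired track 245.5°; wind correction -7.2° → command heading 238.3°, groundspeed 89.1 kt
Leg 2: desired track 287.1°; wind correction -6.0° → command heading 281.1°, groundspeed 97.3 kt
Leg 3: desired track 257.2°; wind correction -7.2° → command heading 250.0°, groundspeed 91.4 kt
Leg 4: desired track 46.2°; wind correction +6.5° → command heading 52.7°, groundspeed 95.9 kt
Leg 5: desired track 302.2°; wind correction -4.7° → command heading 297.5°, groundspeed 99.7 kt

Leg 1: heading=238.3°, groundspeed=89.1 kt
Leg 2: heading=281.1°, groundspeed=97.3 kt
Leg 3: heading=250.0°, groundspeed=91.4 kt
Leg 4: heading=52.7°, groundspeed=95.9 kt
Leg 5: heading=297.5°, groundspeed=99.7 kt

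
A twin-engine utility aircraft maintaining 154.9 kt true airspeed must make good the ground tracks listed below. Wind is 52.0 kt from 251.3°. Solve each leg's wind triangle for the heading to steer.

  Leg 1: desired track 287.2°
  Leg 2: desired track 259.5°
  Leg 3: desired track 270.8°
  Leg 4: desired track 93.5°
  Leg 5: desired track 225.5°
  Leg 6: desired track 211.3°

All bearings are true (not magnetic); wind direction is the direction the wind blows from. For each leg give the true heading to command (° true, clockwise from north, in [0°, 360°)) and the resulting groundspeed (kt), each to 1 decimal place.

Leg 1: heading=275.8°, groundspeed=109.7 kt
Leg 2: heading=256.8°, groundspeed=103.3 kt
Leg 3: heading=264.4°, groundspeed=104.9 kt
Leg 4: heading=100.8°, groundspeed=201.8 kt
Leg 5: heading=233.9°, groundspeed=106.4 kt
Leg 6: heading=223.8°, groundspeed=111.4 kt

Leg 1: desired track 287.2°; wind correction -11.4° → command heading 275.8°, groundspeed 109.7 kt
Leg 2: desired track 259.5°; wind correction -2.7° → command heading 256.8°, groundspeed 103.3 kt
Leg 3: desired track 270.8°; wind correction -6.4° → command heading 264.4°, groundspeed 104.9 kt
Leg 4: desired track 93.5°; wind correction +7.3° → command heading 100.8°, groundspeed 201.8 kt
Leg 5: desired track 225.5°; wind correction +8.4° → command heading 233.9°, groundspeed 106.4 kt
Leg 6: desired track 211.3°; wind correction +12.5° → command heading 223.8°, groundspeed 111.4 kt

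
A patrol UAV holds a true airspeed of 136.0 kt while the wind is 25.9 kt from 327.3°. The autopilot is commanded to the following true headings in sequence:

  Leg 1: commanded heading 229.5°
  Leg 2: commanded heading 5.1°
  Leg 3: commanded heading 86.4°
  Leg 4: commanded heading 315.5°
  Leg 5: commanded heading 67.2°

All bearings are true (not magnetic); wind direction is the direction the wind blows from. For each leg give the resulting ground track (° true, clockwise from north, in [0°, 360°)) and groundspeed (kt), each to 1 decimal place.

Leg 1: heading 229.5°; drift -10.4° → track 219.1°, groundspeed 141.9 kt
Leg 2: heading 5.1°; drift +7.8° → track 12.9°, groundspeed 116.6 kt
Leg 3: heading 86.4°; drift +8.7° → track 95.1°, groundspeed 150.3 kt
Leg 4: heading 315.5°; drift -2.7° → track 312.8°, groundspeed 110.8 kt
Leg 5: heading 67.2°; drift +10.3° → track 77.5°, groundspeed 142.8 kt

Leg 1: track=219.1°, groundspeed=141.9 kt
Leg 2: track=12.9°, groundspeed=116.6 kt
Leg 3: track=95.1°, groundspeed=150.3 kt
Leg 4: track=312.8°, groundspeed=110.8 kt
Leg 5: track=77.5°, groundspeed=142.8 kt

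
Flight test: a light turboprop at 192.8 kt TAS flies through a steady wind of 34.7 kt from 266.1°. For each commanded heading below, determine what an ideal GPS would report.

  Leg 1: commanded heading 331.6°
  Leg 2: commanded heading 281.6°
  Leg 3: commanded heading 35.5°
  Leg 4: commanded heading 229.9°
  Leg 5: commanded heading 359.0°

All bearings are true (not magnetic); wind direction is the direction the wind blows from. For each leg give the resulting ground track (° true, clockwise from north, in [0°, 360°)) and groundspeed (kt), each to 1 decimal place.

Leg 1: track=341.6°, groundspeed=181.2 kt
Leg 2: track=284.9°, groundspeed=159.6 kt
Leg 3: track=42.6°, groundspeed=216.5 kt
Leg 4: track=222.8°, groundspeed=166.1 kt
Leg 5: track=9.1°, groundspeed=197.6 kt

Leg 1: heading 331.6°; drift +10.0° → track 341.6°, groundspeed 181.2 kt
Leg 2: heading 281.6°; drift +3.3° → track 284.9°, groundspeed 159.6 kt
Leg 3: heading 35.5°; drift +7.1° → track 42.6°, groundspeed 216.5 kt
Leg 4: heading 229.9°; drift -7.1° → track 222.8°, groundspeed 166.1 kt
Leg 5: heading 359.0°; drift +10.1° → track 9.1°, groundspeed 197.6 kt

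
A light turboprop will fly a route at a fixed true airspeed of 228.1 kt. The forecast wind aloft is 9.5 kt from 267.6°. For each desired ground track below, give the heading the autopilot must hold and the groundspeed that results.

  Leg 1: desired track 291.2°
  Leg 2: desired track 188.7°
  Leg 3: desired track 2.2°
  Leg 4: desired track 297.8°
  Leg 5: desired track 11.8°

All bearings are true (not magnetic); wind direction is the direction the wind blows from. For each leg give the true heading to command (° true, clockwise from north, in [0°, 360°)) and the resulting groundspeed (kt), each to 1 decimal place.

Leg 1: heading=290.2°, groundspeed=219.4 kt
Leg 2: heading=191.0°, groundspeed=226.1 kt
Leg 3: heading=359.8°, groundspeed=228.7 kt
Leg 4: heading=296.6°, groundspeed=219.8 kt
Leg 5: heading=9.5°, groundspeed=230.2 kt

Leg 1: desired track 291.2°; wind correction -1.0° → command heading 290.2°, groundspeed 219.4 kt
Leg 2: desired track 188.7°; wind correction +2.3° → command heading 191.0°, groundspeed 226.1 kt
Leg 3: desired track 2.2°; wind correction -2.4° → command heading 359.8°, groundspeed 228.7 kt
Leg 4: desired track 297.8°; wind correction -1.2° → command heading 296.6°, groundspeed 219.8 kt
Leg 5: desired track 11.8°; wind correction -2.3° → command heading 9.5°, groundspeed 230.2 kt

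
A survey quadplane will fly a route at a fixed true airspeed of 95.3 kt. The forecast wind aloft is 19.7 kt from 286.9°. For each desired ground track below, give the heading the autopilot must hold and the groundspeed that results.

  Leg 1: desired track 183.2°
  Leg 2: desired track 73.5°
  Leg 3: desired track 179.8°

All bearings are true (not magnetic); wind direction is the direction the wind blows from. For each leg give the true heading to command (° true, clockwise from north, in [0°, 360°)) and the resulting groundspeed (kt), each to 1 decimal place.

Leg 1: heading=194.8°, groundspeed=98.0 kt
Leg 2: heading=67.0°, groundspeed=111.1 kt
Leg 3: heading=191.2°, groundspeed=99.2 kt

Leg 1: desired track 183.2°; wind correction +11.6° → command heading 194.8°, groundspeed 98.0 kt
Leg 2: desired track 73.5°; wind correction -6.5° → command heading 67.0°, groundspeed 111.1 kt
Leg 3: desired track 179.8°; wind correction +11.4° → command heading 191.2°, groundspeed 99.2 kt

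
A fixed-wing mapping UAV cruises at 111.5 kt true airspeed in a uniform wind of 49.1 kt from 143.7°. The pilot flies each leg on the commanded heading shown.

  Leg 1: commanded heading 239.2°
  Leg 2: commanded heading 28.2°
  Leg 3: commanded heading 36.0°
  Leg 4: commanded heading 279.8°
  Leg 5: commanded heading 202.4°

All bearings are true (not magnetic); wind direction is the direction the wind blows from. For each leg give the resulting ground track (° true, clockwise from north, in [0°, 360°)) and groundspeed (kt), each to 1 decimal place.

Leg 1: track=262.0°, groundspeed=126.1 kt
Leg 2: track=9.7°, groundspeed=139.8 kt
Leg 3: track=15.7°, groundspeed=134.8 kt
Leg 4: track=292.9°, groundspeed=150.8 kt
Leg 5: track=228.4°, groundspeed=95.7 kt

Leg 1: heading 239.2°; drift +22.8° → track 262.0°, groundspeed 126.1 kt
Leg 2: heading 28.2°; drift -18.5° → track 9.7°, groundspeed 139.8 kt
Leg 3: heading 36.0°; drift -20.3° → track 15.7°, groundspeed 134.8 kt
Leg 4: heading 279.8°; drift +13.1° → track 292.9°, groundspeed 150.8 kt
Leg 5: heading 202.4°; drift +26.0° → track 228.4°, groundspeed 95.7 kt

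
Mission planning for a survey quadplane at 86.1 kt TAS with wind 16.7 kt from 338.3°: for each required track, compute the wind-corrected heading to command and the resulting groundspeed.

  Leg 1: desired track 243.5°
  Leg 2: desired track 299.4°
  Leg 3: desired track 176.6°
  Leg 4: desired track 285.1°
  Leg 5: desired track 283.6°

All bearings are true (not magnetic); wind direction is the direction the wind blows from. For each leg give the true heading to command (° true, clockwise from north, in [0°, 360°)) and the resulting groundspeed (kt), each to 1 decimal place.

Leg 1: heading=254.6°, groundspeed=85.9 kt
Leg 2: heading=306.4°, groundspeed=72.5 kt
Leg 3: heading=180.1°, groundspeed=101.8 kt
Leg 4: heading=294.0°, groundspeed=75.1 kt
Leg 5: heading=292.7°, groundspeed=75.4 kt

Leg 1: desired track 243.5°; wind correction +11.1° → command heading 254.6°, groundspeed 85.9 kt
Leg 2: desired track 299.4°; wind correction +7.0° → command heading 306.4°, groundspeed 72.5 kt
Leg 3: desired track 176.6°; wind correction +3.5° → command heading 180.1°, groundspeed 101.8 kt
Leg 4: desired track 285.1°; wind correction +8.9° → command heading 294.0°, groundspeed 75.1 kt
Leg 5: desired track 283.6°; wind correction +9.1° → command heading 292.7°, groundspeed 75.4 kt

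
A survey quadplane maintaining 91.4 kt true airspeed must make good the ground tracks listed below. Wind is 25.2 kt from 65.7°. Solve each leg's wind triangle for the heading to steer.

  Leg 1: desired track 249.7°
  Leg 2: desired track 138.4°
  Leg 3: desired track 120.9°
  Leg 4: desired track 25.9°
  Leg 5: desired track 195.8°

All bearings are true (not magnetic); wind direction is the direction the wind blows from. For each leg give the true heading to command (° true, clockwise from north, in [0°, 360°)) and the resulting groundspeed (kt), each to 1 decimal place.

Leg 1: desired track 249.7°; wind correction +1.1° → command heading 250.8°, groundspeed 116.5 kt
Leg 2: desired track 138.4°; wind correction -15.3° → command heading 123.1°, groundspeed 80.7 kt
Leg 3: desired track 120.9°; wind correction -13.1° → command heading 107.8°, groundspeed 74.6 kt
Leg 4: desired track 25.9°; wind correction +10.2° → command heading 36.1°, groundspeed 70.6 kt
Leg 5: desired track 195.8°; wind correction -12.2° → command heading 183.6°, groundspeed 105.6 kt

Leg 1: heading=250.8°, groundspeed=116.5 kt
Leg 2: heading=123.1°, groundspeed=80.7 kt
Leg 3: heading=107.8°, groundspeed=74.6 kt
Leg 4: heading=36.1°, groundspeed=70.6 kt
Leg 5: heading=183.6°, groundspeed=105.6 kt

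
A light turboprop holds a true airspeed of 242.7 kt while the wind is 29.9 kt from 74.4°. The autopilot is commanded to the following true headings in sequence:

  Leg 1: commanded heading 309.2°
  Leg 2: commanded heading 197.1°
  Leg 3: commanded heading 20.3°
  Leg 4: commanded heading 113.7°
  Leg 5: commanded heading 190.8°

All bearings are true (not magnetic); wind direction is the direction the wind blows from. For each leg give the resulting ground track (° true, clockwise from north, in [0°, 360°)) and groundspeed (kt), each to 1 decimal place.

Leg 1: track=303.8°, groundspeed=261.1 kt
Leg 2: track=202.7°, groundspeed=260.1 kt
Leg 3: track=14.2°, groundspeed=226.5 kt
Leg 4: track=118.6°, groundspeed=220.4 kt
Leg 5: track=196.8°, groundspeed=257.4 kt

Leg 1: heading 309.2°; drift -5.4° → track 303.8°, groundspeed 261.1 kt
Leg 2: heading 197.1°; drift +5.6° → track 202.7°, groundspeed 260.1 kt
Leg 3: heading 20.3°; drift -6.1° → track 14.2°, groundspeed 226.5 kt
Leg 4: heading 113.7°; drift +4.9° → track 118.6°, groundspeed 220.4 kt
Leg 5: heading 190.8°; drift +6.0° → track 196.8°, groundspeed 257.4 kt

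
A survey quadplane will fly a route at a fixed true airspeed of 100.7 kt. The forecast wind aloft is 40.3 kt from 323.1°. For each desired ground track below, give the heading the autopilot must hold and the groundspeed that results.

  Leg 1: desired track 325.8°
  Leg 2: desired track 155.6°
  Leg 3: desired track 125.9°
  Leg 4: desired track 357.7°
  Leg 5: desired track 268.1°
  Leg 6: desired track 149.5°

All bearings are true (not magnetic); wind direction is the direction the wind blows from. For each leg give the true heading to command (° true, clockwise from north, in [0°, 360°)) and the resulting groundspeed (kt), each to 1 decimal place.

Leg 1: desired track 325.8°; wind correction -1.1° → command heading 324.7°, groundspeed 60.4 kt
Leg 2: desired track 155.6°; wind correction +5.0° → command heading 160.6°, groundspeed 139.7 kt
Leg 3: desired track 125.9°; wind correction -6.8° → command heading 119.1°, groundspeed 138.5 kt
Leg 4: desired track 357.7°; wind correction -13.1° → command heading 344.6°, groundspeed 64.9 kt
Leg 5: desired track 268.1°; wind correction +19.1° → command heading 287.2°, groundspeed 72.0 kt
Leg 6: desired track 149.5°; wind correction +2.6° → command heading 152.1°, groundspeed 140.6 kt

Leg 1: heading=324.7°, groundspeed=60.4 kt
Leg 2: heading=160.6°, groundspeed=139.7 kt
Leg 3: heading=119.1°, groundspeed=138.5 kt
Leg 4: heading=344.6°, groundspeed=64.9 kt
Leg 5: heading=287.2°, groundspeed=72.0 kt
Leg 6: heading=152.1°, groundspeed=140.6 kt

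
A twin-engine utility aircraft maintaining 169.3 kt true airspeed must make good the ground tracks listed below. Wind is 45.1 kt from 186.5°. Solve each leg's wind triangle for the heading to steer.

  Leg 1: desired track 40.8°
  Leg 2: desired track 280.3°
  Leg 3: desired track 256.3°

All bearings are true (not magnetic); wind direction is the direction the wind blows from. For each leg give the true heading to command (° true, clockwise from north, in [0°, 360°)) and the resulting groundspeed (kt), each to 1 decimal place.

Leg 1: heading=49.4°, groundspeed=204.6 kt
Leg 2: heading=264.9°, groundspeed=166.2 kt
Leg 3: heading=241.8°, groundspeed=148.4 kt

Leg 1: desired track 40.8°; wind correction +8.6° → command heading 49.4°, groundspeed 204.6 kt
Leg 2: desired track 280.3°; wind correction -15.4° → command heading 264.9°, groundspeed 166.2 kt
Leg 3: desired track 256.3°; wind correction -14.5° → command heading 241.8°, groundspeed 148.4 kt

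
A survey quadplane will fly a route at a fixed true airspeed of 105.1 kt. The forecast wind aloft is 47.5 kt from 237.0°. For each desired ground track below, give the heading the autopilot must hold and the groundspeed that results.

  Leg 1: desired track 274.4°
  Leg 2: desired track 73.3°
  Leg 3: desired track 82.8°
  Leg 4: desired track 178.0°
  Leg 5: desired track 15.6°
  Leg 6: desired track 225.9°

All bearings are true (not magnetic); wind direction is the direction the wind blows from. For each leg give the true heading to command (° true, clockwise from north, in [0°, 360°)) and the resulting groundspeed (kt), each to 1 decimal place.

Leg 1: heading=258.5°, groundspeed=63.3 kt
Leg 2: heading=80.6°, groundspeed=149.8 kt
Leg 3: heading=94.1°, groundspeed=145.8 kt
Leg 4: heading=200.8°, groundspeed=72.4 kt
Leg 5: heading=358.2°, groundspeed=135.9 kt
Leg 6: heading=230.9°, groundspeed=58.1 kt

Leg 1: desired track 274.4°; wind correction -15.9° → command heading 258.5°, groundspeed 63.3 kt
Leg 2: desired track 73.3°; wind correction +7.3° → command heading 80.6°, groundspeed 149.8 kt
Leg 3: desired track 82.8°; wind correction +11.3° → command heading 94.1°, groundspeed 145.8 kt
Leg 4: desired track 178.0°; wind correction +22.8° → command heading 200.8°, groundspeed 72.4 kt
Leg 5: desired track 15.6°; wind correction -17.4° → command heading 358.2°, groundspeed 135.9 kt
Leg 6: desired track 225.9°; wind correction +5.0° → command heading 230.9°, groundspeed 58.1 kt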